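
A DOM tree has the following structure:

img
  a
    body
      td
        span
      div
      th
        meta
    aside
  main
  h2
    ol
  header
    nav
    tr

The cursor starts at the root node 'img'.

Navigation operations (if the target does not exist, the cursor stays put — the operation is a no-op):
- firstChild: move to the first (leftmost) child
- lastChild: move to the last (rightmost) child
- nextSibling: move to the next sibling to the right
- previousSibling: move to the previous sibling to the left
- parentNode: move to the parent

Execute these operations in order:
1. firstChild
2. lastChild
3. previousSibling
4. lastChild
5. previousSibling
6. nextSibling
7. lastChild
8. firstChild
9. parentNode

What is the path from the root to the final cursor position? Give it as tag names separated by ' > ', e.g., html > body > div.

Answer: img > a > body > th

Derivation:
After 1 (firstChild): a
After 2 (lastChild): aside
After 3 (previousSibling): body
After 4 (lastChild): th
After 5 (previousSibling): div
After 6 (nextSibling): th
After 7 (lastChild): meta
After 8 (firstChild): meta (no-op, stayed)
After 9 (parentNode): th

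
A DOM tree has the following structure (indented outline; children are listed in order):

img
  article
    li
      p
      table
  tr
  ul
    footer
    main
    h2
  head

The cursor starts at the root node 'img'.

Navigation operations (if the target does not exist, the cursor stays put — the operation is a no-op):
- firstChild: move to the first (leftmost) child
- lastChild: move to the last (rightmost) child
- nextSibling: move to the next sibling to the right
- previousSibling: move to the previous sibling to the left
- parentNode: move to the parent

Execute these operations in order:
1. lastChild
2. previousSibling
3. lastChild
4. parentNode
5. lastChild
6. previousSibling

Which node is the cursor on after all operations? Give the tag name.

After 1 (lastChild): head
After 2 (previousSibling): ul
After 3 (lastChild): h2
After 4 (parentNode): ul
After 5 (lastChild): h2
After 6 (previousSibling): main

Answer: main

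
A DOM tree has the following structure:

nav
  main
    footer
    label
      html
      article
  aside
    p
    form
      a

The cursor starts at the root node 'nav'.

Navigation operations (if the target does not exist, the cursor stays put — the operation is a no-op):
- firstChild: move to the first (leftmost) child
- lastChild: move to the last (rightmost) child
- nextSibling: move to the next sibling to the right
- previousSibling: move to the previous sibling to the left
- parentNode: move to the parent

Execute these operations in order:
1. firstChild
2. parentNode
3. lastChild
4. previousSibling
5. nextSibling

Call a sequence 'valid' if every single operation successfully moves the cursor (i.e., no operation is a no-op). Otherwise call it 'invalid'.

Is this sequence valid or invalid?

After 1 (firstChild): main
After 2 (parentNode): nav
After 3 (lastChild): aside
After 4 (previousSibling): main
After 5 (nextSibling): aside

Answer: valid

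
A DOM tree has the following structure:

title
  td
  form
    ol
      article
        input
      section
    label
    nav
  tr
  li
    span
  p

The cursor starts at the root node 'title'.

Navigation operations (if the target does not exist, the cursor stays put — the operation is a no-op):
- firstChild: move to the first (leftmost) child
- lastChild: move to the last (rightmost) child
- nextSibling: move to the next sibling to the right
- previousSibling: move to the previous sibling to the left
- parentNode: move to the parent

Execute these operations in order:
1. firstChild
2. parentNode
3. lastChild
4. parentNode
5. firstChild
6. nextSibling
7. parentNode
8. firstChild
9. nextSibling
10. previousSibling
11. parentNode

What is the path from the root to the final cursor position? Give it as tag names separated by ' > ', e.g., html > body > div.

After 1 (firstChild): td
After 2 (parentNode): title
After 3 (lastChild): p
After 4 (parentNode): title
After 5 (firstChild): td
After 6 (nextSibling): form
After 7 (parentNode): title
After 8 (firstChild): td
After 9 (nextSibling): form
After 10 (previousSibling): td
After 11 (parentNode): title

Answer: title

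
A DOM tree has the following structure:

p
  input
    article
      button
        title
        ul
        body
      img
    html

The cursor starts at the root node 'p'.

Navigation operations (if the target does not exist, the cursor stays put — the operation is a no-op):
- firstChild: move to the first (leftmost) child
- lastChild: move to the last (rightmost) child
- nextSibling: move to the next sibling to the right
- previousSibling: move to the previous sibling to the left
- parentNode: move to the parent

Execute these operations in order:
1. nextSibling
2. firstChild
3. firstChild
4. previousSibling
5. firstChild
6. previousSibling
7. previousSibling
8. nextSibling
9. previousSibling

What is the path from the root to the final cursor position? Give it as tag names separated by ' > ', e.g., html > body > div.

After 1 (nextSibling): p (no-op, stayed)
After 2 (firstChild): input
After 3 (firstChild): article
After 4 (previousSibling): article (no-op, stayed)
After 5 (firstChild): button
After 6 (previousSibling): button (no-op, stayed)
After 7 (previousSibling): button (no-op, stayed)
After 8 (nextSibling): img
After 9 (previousSibling): button

Answer: p > input > article > button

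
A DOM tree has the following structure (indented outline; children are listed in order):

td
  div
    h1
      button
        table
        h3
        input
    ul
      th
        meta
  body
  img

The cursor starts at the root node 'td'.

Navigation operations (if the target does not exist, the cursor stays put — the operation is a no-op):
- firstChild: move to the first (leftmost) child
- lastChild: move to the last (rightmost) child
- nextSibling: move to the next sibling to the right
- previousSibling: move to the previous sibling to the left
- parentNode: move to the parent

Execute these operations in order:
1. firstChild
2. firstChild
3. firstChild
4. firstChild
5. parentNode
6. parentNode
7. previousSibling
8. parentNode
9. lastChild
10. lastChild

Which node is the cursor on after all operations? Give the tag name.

Answer: th

Derivation:
After 1 (firstChild): div
After 2 (firstChild): h1
After 3 (firstChild): button
After 4 (firstChild): table
After 5 (parentNode): button
After 6 (parentNode): h1
After 7 (previousSibling): h1 (no-op, stayed)
After 8 (parentNode): div
After 9 (lastChild): ul
After 10 (lastChild): th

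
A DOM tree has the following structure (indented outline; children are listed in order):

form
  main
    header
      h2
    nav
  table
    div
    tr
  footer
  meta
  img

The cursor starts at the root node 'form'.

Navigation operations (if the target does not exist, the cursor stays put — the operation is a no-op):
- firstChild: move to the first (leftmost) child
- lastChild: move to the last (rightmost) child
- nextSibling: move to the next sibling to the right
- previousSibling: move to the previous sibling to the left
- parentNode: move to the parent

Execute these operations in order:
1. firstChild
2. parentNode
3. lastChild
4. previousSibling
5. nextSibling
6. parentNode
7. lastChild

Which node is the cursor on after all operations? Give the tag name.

Answer: img

Derivation:
After 1 (firstChild): main
After 2 (parentNode): form
After 3 (lastChild): img
After 4 (previousSibling): meta
After 5 (nextSibling): img
After 6 (parentNode): form
After 7 (lastChild): img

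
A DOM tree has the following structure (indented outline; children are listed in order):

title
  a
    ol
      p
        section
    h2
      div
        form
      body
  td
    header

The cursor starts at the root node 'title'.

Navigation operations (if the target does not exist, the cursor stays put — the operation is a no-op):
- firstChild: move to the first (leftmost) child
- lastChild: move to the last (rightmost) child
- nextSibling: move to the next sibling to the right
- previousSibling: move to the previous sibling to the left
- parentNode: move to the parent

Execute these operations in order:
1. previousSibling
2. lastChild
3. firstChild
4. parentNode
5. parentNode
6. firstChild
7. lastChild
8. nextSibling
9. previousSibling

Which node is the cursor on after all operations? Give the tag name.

After 1 (previousSibling): title (no-op, stayed)
After 2 (lastChild): td
After 3 (firstChild): header
After 4 (parentNode): td
After 5 (parentNode): title
After 6 (firstChild): a
After 7 (lastChild): h2
After 8 (nextSibling): h2 (no-op, stayed)
After 9 (previousSibling): ol

Answer: ol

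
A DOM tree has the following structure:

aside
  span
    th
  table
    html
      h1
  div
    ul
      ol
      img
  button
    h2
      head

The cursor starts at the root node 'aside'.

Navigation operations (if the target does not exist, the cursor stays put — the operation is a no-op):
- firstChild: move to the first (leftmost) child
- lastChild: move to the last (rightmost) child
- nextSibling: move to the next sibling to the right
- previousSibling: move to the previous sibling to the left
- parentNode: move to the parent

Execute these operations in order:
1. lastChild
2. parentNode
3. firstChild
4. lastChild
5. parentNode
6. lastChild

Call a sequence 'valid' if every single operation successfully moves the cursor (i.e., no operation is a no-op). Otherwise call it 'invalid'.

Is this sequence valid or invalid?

Answer: valid

Derivation:
After 1 (lastChild): button
After 2 (parentNode): aside
After 3 (firstChild): span
After 4 (lastChild): th
After 5 (parentNode): span
After 6 (lastChild): th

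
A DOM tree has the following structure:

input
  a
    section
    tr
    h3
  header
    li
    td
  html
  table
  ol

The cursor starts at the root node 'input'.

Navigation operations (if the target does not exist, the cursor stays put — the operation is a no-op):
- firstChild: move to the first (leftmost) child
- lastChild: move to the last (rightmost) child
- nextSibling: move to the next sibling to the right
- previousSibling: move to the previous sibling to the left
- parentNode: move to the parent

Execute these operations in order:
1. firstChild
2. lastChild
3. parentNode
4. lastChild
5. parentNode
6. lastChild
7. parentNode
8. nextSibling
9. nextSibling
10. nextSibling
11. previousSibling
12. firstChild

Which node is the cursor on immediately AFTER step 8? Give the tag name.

After 1 (firstChild): a
After 2 (lastChild): h3
After 3 (parentNode): a
After 4 (lastChild): h3
After 5 (parentNode): a
After 6 (lastChild): h3
After 7 (parentNode): a
After 8 (nextSibling): header

Answer: header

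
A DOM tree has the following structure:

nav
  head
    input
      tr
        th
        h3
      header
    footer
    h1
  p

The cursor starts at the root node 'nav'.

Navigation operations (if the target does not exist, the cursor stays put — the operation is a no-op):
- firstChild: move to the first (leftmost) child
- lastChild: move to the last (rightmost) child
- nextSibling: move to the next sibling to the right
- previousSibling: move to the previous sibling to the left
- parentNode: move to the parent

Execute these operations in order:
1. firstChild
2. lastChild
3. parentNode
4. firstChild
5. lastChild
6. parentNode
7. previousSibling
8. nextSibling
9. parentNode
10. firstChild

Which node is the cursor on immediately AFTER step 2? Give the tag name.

After 1 (firstChild): head
After 2 (lastChild): h1

Answer: h1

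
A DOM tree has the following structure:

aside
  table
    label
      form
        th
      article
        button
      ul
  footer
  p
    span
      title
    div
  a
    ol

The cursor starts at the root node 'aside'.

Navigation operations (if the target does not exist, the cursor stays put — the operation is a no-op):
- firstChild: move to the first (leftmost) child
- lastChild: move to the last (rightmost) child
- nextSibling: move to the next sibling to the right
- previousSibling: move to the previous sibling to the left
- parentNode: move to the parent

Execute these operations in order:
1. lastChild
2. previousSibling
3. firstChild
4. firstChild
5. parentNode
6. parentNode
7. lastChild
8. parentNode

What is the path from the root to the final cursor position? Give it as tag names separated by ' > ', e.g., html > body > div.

After 1 (lastChild): a
After 2 (previousSibling): p
After 3 (firstChild): span
After 4 (firstChild): title
After 5 (parentNode): span
After 6 (parentNode): p
After 7 (lastChild): div
After 8 (parentNode): p

Answer: aside > p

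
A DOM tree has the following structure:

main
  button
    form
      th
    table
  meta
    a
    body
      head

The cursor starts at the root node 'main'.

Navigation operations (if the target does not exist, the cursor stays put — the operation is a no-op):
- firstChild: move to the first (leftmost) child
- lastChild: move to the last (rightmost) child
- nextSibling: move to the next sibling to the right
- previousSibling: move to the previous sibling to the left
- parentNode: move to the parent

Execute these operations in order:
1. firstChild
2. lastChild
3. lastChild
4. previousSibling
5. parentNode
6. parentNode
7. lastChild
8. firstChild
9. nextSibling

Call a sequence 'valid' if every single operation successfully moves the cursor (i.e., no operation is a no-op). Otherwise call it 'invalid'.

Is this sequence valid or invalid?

Answer: invalid

Derivation:
After 1 (firstChild): button
After 2 (lastChild): table
After 3 (lastChild): table (no-op, stayed)
After 4 (previousSibling): form
After 5 (parentNode): button
After 6 (parentNode): main
After 7 (lastChild): meta
After 8 (firstChild): a
After 9 (nextSibling): body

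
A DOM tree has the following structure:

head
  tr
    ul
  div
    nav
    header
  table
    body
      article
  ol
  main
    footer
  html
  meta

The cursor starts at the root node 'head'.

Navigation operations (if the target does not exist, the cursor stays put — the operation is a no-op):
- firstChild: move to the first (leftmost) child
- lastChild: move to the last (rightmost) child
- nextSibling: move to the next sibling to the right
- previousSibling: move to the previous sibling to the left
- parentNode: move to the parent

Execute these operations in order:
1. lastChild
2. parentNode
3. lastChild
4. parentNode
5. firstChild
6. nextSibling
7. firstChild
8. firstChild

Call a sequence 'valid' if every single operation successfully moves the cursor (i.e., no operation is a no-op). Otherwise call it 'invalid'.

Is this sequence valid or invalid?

Answer: invalid

Derivation:
After 1 (lastChild): meta
After 2 (parentNode): head
After 3 (lastChild): meta
After 4 (parentNode): head
After 5 (firstChild): tr
After 6 (nextSibling): div
After 7 (firstChild): nav
After 8 (firstChild): nav (no-op, stayed)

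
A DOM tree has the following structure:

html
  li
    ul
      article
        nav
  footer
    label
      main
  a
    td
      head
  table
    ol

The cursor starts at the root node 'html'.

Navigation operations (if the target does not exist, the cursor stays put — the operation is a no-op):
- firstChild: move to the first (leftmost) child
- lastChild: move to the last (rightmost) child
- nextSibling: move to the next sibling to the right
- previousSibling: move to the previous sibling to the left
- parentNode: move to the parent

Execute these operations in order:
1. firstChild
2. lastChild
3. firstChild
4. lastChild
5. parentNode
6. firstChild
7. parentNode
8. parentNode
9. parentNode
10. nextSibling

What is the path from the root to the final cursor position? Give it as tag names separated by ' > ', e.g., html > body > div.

Answer: html > footer

Derivation:
After 1 (firstChild): li
After 2 (lastChild): ul
After 3 (firstChild): article
After 4 (lastChild): nav
After 5 (parentNode): article
After 6 (firstChild): nav
After 7 (parentNode): article
After 8 (parentNode): ul
After 9 (parentNode): li
After 10 (nextSibling): footer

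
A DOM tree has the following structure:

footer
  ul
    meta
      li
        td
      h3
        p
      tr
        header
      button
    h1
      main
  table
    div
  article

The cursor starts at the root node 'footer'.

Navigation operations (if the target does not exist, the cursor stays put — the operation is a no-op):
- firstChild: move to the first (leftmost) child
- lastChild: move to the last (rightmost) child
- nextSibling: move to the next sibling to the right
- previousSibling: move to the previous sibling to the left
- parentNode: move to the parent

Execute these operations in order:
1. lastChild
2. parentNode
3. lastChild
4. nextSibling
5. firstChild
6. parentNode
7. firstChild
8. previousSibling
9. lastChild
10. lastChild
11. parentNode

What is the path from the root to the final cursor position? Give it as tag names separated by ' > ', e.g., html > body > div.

After 1 (lastChild): article
After 2 (parentNode): footer
After 3 (lastChild): article
After 4 (nextSibling): article (no-op, stayed)
After 5 (firstChild): article (no-op, stayed)
After 6 (parentNode): footer
After 7 (firstChild): ul
After 8 (previousSibling): ul (no-op, stayed)
After 9 (lastChild): h1
After 10 (lastChild): main
After 11 (parentNode): h1

Answer: footer > ul > h1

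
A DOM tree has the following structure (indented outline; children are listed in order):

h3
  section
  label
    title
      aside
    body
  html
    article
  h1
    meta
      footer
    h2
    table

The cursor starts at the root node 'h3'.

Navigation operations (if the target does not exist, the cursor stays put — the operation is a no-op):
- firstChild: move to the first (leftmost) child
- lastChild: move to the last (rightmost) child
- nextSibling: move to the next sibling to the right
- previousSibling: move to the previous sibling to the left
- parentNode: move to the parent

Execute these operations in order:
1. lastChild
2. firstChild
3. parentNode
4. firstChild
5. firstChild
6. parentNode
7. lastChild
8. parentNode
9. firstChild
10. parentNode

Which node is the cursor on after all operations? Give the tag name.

Answer: meta

Derivation:
After 1 (lastChild): h1
After 2 (firstChild): meta
After 3 (parentNode): h1
After 4 (firstChild): meta
After 5 (firstChild): footer
After 6 (parentNode): meta
After 7 (lastChild): footer
After 8 (parentNode): meta
After 9 (firstChild): footer
After 10 (parentNode): meta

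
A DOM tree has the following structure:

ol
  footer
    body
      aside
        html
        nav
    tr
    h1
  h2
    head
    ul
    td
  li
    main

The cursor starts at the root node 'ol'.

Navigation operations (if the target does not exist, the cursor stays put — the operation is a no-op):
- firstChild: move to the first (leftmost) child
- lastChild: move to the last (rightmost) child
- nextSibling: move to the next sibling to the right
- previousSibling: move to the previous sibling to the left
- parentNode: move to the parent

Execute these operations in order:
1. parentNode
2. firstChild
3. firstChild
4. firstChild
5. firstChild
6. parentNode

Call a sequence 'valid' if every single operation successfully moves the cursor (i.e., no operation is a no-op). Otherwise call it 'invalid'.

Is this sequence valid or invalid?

After 1 (parentNode): ol (no-op, stayed)
After 2 (firstChild): footer
After 3 (firstChild): body
After 4 (firstChild): aside
After 5 (firstChild): html
After 6 (parentNode): aside

Answer: invalid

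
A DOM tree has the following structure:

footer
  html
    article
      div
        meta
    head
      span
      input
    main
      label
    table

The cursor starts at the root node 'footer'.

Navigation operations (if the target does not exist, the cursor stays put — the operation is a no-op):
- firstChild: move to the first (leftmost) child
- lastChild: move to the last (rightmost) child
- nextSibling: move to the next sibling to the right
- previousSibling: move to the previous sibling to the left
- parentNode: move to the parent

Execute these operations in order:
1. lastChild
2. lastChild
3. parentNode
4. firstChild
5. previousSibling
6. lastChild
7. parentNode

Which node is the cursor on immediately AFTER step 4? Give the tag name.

After 1 (lastChild): html
After 2 (lastChild): table
After 3 (parentNode): html
After 4 (firstChild): article

Answer: article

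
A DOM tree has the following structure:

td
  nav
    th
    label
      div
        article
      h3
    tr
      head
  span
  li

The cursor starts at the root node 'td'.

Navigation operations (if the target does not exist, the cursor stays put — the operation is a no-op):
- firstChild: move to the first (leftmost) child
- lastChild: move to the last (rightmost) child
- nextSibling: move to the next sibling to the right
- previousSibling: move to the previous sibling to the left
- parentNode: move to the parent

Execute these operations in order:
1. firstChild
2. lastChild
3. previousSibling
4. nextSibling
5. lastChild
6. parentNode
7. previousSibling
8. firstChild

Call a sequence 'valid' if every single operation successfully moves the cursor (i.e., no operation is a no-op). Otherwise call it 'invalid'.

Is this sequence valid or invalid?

Answer: valid

Derivation:
After 1 (firstChild): nav
After 2 (lastChild): tr
After 3 (previousSibling): label
After 4 (nextSibling): tr
After 5 (lastChild): head
After 6 (parentNode): tr
After 7 (previousSibling): label
After 8 (firstChild): div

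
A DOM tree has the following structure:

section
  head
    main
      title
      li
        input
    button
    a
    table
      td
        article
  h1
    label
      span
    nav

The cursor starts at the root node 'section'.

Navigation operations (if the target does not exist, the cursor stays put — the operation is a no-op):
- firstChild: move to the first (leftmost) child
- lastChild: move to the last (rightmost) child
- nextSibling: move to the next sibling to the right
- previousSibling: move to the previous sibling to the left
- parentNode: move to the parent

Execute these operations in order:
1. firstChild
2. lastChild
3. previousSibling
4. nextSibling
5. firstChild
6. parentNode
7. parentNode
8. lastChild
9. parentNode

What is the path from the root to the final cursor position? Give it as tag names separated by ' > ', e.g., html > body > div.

Answer: section > head

Derivation:
After 1 (firstChild): head
After 2 (lastChild): table
After 3 (previousSibling): a
After 4 (nextSibling): table
After 5 (firstChild): td
After 6 (parentNode): table
After 7 (parentNode): head
After 8 (lastChild): table
After 9 (parentNode): head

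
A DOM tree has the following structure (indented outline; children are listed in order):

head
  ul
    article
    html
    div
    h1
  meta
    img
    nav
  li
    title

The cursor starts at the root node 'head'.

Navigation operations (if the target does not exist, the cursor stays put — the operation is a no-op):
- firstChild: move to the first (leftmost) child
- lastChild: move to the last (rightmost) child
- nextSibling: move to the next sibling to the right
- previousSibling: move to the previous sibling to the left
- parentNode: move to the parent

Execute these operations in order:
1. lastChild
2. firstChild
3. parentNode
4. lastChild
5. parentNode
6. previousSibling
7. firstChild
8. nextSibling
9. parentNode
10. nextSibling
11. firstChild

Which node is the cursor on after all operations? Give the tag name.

Answer: title

Derivation:
After 1 (lastChild): li
After 2 (firstChild): title
After 3 (parentNode): li
After 4 (lastChild): title
After 5 (parentNode): li
After 6 (previousSibling): meta
After 7 (firstChild): img
After 8 (nextSibling): nav
After 9 (parentNode): meta
After 10 (nextSibling): li
After 11 (firstChild): title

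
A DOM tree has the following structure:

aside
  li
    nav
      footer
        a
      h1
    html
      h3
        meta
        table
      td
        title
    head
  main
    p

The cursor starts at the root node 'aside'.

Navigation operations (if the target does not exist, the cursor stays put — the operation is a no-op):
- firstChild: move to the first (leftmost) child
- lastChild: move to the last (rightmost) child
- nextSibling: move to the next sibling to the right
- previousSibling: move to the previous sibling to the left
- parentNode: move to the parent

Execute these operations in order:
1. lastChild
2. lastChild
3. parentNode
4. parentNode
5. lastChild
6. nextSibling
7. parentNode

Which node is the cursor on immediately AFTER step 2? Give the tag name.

After 1 (lastChild): main
After 2 (lastChild): p

Answer: p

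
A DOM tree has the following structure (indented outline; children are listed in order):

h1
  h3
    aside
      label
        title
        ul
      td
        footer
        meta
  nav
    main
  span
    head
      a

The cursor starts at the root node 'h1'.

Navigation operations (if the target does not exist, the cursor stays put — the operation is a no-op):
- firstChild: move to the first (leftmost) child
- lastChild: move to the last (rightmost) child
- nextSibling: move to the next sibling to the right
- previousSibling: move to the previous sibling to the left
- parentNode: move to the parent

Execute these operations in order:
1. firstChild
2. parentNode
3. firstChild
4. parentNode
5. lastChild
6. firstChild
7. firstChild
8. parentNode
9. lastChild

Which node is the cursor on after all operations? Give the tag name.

After 1 (firstChild): h3
After 2 (parentNode): h1
After 3 (firstChild): h3
After 4 (parentNode): h1
After 5 (lastChild): span
After 6 (firstChild): head
After 7 (firstChild): a
After 8 (parentNode): head
After 9 (lastChild): a

Answer: a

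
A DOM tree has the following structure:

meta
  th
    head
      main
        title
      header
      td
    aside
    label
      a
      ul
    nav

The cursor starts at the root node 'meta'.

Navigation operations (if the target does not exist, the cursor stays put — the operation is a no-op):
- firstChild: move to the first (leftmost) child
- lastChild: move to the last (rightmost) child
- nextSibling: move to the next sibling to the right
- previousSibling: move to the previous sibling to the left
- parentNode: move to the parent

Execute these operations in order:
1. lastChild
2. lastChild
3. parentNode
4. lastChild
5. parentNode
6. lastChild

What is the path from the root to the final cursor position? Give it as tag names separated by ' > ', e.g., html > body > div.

After 1 (lastChild): th
After 2 (lastChild): nav
After 3 (parentNode): th
After 4 (lastChild): nav
After 5 (parentNode): th
After 6 (lastChild): nav

Answer: meta > th > nav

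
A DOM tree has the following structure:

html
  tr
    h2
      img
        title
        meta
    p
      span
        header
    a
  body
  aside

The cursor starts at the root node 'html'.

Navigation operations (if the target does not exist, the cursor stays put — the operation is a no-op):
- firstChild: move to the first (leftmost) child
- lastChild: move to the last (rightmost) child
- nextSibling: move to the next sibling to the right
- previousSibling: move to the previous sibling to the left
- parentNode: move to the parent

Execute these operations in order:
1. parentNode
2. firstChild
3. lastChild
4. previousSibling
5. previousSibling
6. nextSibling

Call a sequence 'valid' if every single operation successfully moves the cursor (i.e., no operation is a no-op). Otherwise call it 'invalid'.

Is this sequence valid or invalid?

After 1 (parentNode): html (no-op, stayed)
After 2 (firstChild): tr
After 3 (lastChild): a
After 4 (previousSibling): p
After 5 (previousSibling): h2
After 6 (nextSibling): p

Answer: invalid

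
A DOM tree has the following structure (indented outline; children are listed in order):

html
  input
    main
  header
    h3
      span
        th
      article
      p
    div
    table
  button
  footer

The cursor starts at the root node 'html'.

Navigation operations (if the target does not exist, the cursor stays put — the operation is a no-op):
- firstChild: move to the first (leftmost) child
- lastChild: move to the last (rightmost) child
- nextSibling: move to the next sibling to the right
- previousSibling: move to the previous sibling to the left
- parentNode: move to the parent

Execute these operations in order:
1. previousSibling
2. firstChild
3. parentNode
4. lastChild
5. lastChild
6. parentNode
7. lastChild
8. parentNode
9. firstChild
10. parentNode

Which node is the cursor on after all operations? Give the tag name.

After 1 (previousSibling): html (no-op, stayed)
After 2 (firstChild): input
After 3 (parentNode): html
After 4 (lastChild): footer
After 5 (lastChild): footer (no-op, stayed)
After 6 (parentNode): html
After 7 (lastChild): footer
After 8 (parentNode): html
After 9 (firstChild): input
After 10 (parentNode): html

Answer: html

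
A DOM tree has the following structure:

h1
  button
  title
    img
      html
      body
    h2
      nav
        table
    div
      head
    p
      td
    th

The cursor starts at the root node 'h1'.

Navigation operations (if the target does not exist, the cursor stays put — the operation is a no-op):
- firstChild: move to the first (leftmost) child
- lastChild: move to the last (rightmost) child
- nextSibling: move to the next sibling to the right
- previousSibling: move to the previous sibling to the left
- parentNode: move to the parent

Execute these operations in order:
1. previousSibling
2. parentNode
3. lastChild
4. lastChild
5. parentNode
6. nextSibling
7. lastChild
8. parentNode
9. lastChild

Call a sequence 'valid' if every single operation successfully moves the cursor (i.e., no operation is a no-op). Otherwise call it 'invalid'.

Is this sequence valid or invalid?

After 1 (previousSibling): h1 (no-op, stayed)
After 2 (parentNode): h1 (no-op, stayed)
After 3 (lastChild): title
After 4 (lastChild): th
After 5 (parentNode): title
After 6 (nextSibling): title (no-op, stayed)
After 7 (lastChild): th
After 8 (parentNode): title
After 9 (lastChild): th

Answer: invalid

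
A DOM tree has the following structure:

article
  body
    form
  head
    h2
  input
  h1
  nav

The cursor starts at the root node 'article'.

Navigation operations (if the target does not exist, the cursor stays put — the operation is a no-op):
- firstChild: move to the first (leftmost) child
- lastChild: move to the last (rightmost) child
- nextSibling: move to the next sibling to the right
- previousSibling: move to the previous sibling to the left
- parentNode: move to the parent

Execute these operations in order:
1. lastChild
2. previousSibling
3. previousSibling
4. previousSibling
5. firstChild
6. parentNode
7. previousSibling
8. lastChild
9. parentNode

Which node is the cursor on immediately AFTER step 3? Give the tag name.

Answer: input

Derivation:
After 1 (lastChild): nav
After 2 (previousSibling): h1
After 3 (previousSibling): input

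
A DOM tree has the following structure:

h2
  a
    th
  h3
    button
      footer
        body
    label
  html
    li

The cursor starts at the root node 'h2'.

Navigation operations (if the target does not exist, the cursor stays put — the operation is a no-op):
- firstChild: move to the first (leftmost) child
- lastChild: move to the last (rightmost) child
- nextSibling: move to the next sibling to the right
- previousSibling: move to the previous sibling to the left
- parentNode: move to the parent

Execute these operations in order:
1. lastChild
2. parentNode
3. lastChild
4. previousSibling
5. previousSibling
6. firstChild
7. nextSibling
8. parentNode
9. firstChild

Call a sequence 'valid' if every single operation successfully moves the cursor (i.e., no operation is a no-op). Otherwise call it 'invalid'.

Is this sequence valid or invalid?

After 1 (lastChild): html
After 2 (parentNode): h2
After 3 (lastChild): html
After 4 (previousSibling): h3
After 5 (previousSibling): a
After 6 (firstChild): th
After 7 (nextSibling): th (no-op, stayed)
After 8 (parentNode): a
After 9 (firstChild): th

Answer: invalid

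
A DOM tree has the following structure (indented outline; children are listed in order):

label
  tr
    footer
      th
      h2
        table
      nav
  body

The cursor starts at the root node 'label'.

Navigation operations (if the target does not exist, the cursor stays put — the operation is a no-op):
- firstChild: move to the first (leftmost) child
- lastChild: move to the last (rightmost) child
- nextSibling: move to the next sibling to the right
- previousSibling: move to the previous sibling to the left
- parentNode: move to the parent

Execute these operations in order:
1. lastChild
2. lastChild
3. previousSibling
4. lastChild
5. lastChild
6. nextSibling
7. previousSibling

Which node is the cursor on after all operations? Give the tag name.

Answer: h2

Derivation:
After 1 (lastChild): body
After 2 (lastChild): body (no-op, stayed)
After 3 (previousSibling): tr
After 4 (lastChild): footer
After 5 (lastChild): nav
After 6 (nextSibling): nav (no-op, stayed)
After 7 (previousSibling): h2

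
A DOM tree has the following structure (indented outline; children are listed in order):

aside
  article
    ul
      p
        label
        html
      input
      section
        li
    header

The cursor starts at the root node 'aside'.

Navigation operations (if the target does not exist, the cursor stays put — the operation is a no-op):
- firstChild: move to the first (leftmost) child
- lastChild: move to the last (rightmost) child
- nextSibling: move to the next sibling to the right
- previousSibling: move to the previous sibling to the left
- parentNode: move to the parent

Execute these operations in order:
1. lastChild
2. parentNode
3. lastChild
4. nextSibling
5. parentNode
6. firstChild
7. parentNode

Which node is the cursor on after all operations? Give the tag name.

After 1 (lastChild): article
After 2 (parentNode): aside
After 3 (lastChild): article
After 4 (nextSibling): article (no-op, stayed)
After 5 (parentNode): aside
After 6 (firstChild): article
After 7 (parentNode): aside

Answer: aside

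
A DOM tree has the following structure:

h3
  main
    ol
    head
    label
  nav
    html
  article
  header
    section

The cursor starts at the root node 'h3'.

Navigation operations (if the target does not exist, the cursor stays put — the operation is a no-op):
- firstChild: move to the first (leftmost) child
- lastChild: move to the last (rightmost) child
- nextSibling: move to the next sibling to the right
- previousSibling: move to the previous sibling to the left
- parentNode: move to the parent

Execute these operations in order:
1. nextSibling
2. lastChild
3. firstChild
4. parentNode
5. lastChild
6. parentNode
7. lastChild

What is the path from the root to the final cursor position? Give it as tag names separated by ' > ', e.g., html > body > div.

After 1 (nextSibling): h3 (no-op, stayed)
After 2 (lastChild): header
After 3 (firstChild): section
After 4 (parentNode): header
After 5 (lastChild): section
After 6 (parentNode): header
After 7 (lastChild): section

Answer: h3 > header > section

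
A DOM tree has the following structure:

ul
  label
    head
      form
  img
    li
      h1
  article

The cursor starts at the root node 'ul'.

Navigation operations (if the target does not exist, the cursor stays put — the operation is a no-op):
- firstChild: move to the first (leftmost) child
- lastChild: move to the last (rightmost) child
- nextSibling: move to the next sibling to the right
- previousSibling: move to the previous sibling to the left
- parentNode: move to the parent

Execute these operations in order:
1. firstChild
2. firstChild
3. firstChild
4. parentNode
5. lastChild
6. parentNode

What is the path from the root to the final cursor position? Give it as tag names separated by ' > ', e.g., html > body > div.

After 1 (firstChild): label
After 2 (firstChild): head
After 3 (firstChild): form
After 4 (parentNode): head
After 5 (lastChild): form
After 6 (parentNode): head

Answer: ul > label > head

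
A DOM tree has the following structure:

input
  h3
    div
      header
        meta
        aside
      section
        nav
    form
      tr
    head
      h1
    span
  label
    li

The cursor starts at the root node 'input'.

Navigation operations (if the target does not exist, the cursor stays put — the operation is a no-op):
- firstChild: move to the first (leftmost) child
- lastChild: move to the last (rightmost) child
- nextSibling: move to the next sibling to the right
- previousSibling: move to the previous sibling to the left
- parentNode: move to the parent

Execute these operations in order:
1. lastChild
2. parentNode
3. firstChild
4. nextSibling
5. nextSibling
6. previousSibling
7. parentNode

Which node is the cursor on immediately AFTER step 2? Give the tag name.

After 1 (lastChild): label
After 2 (parentNode): input

Answer: input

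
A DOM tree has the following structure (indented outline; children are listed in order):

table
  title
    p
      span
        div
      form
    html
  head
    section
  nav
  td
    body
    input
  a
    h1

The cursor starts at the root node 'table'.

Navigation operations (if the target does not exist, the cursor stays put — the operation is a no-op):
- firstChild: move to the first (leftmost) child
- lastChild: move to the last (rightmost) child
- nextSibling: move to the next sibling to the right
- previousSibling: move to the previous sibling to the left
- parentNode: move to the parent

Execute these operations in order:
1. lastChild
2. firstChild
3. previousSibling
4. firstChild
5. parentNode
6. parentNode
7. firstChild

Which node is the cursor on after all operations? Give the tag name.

Answer: title

Derivation:
After 1 (lastChild): a
After 2 (firstChild): h1
After 3 (previousSibling): h1 (no-op, stayed)
After 4 (firstChild): h1 (no-op, stayed)
After 5 (parentNode): a
After 6 (parentNode): table
After 7 (firstChild): title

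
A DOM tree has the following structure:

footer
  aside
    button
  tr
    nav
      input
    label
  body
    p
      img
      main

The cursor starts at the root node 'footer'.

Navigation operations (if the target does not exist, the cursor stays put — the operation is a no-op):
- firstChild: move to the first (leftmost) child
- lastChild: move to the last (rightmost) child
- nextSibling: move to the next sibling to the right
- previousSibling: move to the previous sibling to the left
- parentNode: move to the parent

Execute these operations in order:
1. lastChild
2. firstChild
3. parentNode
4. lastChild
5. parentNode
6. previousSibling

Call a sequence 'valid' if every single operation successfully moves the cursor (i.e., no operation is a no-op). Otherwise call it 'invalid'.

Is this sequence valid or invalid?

After 1 (lastChild): body
After 2 (firstChild): p
After 3 (parentNode): body
After 4 (lastChild): p
After 5 (parentNode): body
After 6 (previousSibling): tr

Answer: valid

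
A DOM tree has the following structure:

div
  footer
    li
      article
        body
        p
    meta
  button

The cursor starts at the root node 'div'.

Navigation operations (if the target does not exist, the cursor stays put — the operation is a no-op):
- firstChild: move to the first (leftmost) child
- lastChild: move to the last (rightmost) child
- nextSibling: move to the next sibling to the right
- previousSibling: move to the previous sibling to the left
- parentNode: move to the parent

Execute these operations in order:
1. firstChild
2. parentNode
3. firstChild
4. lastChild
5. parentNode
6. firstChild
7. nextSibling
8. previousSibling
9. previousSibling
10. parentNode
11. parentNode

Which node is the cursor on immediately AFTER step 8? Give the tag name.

After 1 (firstChild): footer
After 2 (parentNode): div
After 3 (firstChild): footer
After 4 (lastChild): meta
After 5 (parentNode): footer
After 6 (firstChild): li
After 7 (nextSibling): meta
After 8 (previousSibling): li

Answer: li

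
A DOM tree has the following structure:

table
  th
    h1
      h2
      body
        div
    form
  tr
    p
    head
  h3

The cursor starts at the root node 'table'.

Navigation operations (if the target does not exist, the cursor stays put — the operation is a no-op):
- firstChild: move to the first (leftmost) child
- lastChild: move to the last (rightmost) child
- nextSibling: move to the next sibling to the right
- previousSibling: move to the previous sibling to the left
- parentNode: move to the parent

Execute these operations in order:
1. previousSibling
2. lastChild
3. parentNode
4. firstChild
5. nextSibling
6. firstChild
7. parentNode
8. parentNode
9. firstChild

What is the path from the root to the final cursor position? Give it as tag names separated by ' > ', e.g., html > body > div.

Answer: table > th

Derivation:
After 1 (previousSibling): table (no-op, stayed)
After 2 (lastChild): h3
After 3 (parentNode): table
After 4 (firstChild): th
After 5 (nextSibling): tr
After 6 (firstChild): p
After 7 (parentNode): tr
After 8 (parentNode): table
After 9 (firstChild): th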